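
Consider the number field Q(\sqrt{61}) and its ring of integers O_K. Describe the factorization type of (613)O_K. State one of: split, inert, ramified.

613 splits in O_K

61 mod 4 = 1, hence disc K = 61 and O_K = ℤ[(1+√61)/2].
Since gcd(613, 61) = 1 the prime 613 does not ramify.
Compute (61/613) via Euler: 61^((613-1)/2) mod 613 = 1, so (61/613) = 1.
Legendre symbol 1 ⇒ 613 is split.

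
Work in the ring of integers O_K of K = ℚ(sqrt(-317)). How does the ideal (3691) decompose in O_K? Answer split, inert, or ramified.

Since -317 ≢ 1 mod 4, the ring of integers is ℤ[√-317] with discriminant 4·(-317) = -1268.
3691 ∤ -1268, so 3691 is unramified.
Compute (-317/3691) via Euler: 3374^((3691-1)/2) mod 3691 = 3690, so (-317/3691) = -1.
Legendre symbol -1 ⇒ 3691 is inert.

3691 remains inert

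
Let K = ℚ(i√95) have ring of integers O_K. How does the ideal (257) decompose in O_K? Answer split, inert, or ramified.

split — (257) = 𝔭₁𝔭₂ with 𝔭₁ ≠ 𝔭₂

d = -95 ≡ 1 (mod 4), so O_K = ℤ[(1+√-95)/2] and disc(K) = d = -95.
257 ∤ -95, so 257 is unramified.
Compute (-95/257) via Euler: 162^((257-1)/2) mod 257 = 1, so (-95/257) = 1.
(-95/257) = 1, so 257 splits.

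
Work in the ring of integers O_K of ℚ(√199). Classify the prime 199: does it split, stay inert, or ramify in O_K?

ramifies in O_K

Since 199 ≢ 1 mod 4, the ring of integers is ℤ[√199] with discriminant 4·199 = 796.
199 divides disc(K) = 796, so 199 ramifies.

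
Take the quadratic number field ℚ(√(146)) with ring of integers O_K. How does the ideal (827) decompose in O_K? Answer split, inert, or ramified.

p is inert

d = 146 ≡ 2 (mod 4), so O_K = ℤ[√146] and disc(K) = 4d = 584.
827 ∤ 584, so 827 is unramified.
Compute (146/827) via Euler: 146^((827-1)/2) mod 827 = 826, so (146/827) = -1.
d is a non-residue mod p, hence 827 remains inert in O_K.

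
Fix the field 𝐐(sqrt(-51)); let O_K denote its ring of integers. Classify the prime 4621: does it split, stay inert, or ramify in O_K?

Since -51 ≡ 1 mod 4, the ring of integers is ℤ[(1+√-51)/2] with discriminant -51.
4621 ∤ -51, so 4621 is unramified.
Compute (-51/4621) via Euler: 4570^((4621-1)/2) mod 4621 = 4620, so (-51/4621) = -1.
Legendre symbol -1 ⇒ 4621 is inert.

inert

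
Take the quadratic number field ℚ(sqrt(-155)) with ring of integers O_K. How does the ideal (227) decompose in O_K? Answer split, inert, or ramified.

Since -155 ≡ 1 mod 4, the ring of integers is ℤ[(1+√-155)/2] with discriminant -155.
disc(K) = -155 is not divisible by 227; 227 is unramified.
Compute (-155/227) via Euler: 72^((227-1)/2) mod 227 = 226, so (-155/227) = -1.
(-155/227) = -1, so 227 is inert.

227 remains inert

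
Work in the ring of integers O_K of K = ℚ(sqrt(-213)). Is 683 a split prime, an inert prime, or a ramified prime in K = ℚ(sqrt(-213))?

p is inert

-213 mod 4 = 3, hence disc K = 4·(-213) = -852 and O_K = ℤ[√-213].
disc(K) = -852 is not divisible by 683; 683 is unramified.
(-213/683) = 470^341 mod 683 = 682, giving Legendre symbol -1.
Legendre symbol -1 ⇒ 683 is inert.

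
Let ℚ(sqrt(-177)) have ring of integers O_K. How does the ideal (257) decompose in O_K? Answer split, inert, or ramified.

remains prime (inert)

d = -177 ≡ 3 (mod 4), so O_K = ℤ[√-177] and disc(K) = 4d = -708.
disc(K) = -708 is not divisible by 257; 257 is unramified.
Euler's criterion: (-177)^128 mod 257 = 256. Thus (-177|257) = -1.
d is a non-residue mod p, hence 257 remains inert in O_K.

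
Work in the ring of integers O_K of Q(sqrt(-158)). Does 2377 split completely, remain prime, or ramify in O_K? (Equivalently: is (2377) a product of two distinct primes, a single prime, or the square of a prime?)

d = -158 ≡ 2 (mod 4), so O_K = ℤ[√-158] and disc(K) = 4d = -632.
Since gcd(2377, -632) = 1 the prime 2377 does not ramify.
Euler's criterion: (-158)^1188 mod 2377 = 2376. Thus (-158|2377) = -1.
(-158/2377) = -1, so 2377 is inert.

p is inert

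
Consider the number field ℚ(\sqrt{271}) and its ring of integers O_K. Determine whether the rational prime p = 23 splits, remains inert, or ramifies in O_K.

Since 271 ≢ 1 mod 4, the ring of integers is ℤ[√271] with discriminant 4·271 = 1084.
disc(K) = 1084 is not divisible by 23; 23 is unramified.
Compute (271/23) via Euler: 18^((23-1)/2) mod 23 = 1, so (271/23) = 1.
Legendre symbol 1 ⇒ 23 is split.

23 splits in O_K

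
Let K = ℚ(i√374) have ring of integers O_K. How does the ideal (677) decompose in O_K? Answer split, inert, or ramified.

p is inert

-374 mod 4 = 2, hence disc K = 4·(-374) = -1496 and O_K = ℤ[√-374].
677 ∤ -1496, so 677 is unramified.
Legendre symbol by Euler's criterion: (-374/677) ≡ (-374)^338 ≡ 676 (mod 677), i.e. (-374/677) = -1.
Legendre symbol -1 ⇒ 677 is inert.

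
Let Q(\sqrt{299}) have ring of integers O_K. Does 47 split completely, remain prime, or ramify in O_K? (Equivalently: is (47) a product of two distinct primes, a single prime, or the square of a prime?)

p splits

d = 299 ≡ 3 (mod 4), so O_K = ℤ[√299] and disc(K) = 4d = 1196.
Since gcd(47, 1196) = 1 the prime 47 does not ramify.
(299/47) = 17^23 mod 47 = 1, giving Legendre symbol 1.
Legendre symbol 1 ⇒ 47 is split.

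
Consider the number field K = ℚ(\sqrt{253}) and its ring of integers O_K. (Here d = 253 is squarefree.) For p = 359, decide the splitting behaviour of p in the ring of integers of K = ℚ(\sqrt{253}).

359 splits in O_K

d = 253 ≡ 1 (mod 4), so O_K = ℤ[(1+√253)/2] and disc(K) = d = 253.
Since gcd(359, 253) = 1 the prime 359 does not ramify.
Euler's criterion: 253^179 mod 359 = 1. Thus (253|359) = 1.
Legendre symbol 1 ⇒ 359 is split.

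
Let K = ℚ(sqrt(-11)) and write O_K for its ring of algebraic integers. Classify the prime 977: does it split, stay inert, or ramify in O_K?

p splits

d = -11 ≡ 1 (mod 4), so O_K = ℤ[(1+√-11)/2] and disc(K) = d = -11.
977 ∤ -11, so 977 is unramified.
Legendre symbol by Euler's criterion: (-11/977) ≡ (-11)^488 ≡ 1 (mod 977), i.e. (-11/977) = 1.
(-11/977) = 1, so 977 splits.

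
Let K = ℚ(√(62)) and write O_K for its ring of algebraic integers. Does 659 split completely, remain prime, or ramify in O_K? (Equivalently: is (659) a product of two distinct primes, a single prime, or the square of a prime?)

Since 62 ≢ 1 mod 4, the ring of integers is ℤ[√62] with discriminant 4·62 = 248.
659 ∤ 248, so 659 is unramified.
(62/659) = 62^329 mod 659 = 1, giving Legendre symbol 1.
Legendre symbol 1 ⇒ 659 is split.

split — (659) = 𝔭₁𝔭₂ with 𝔭₁ ≠ 𝔭₂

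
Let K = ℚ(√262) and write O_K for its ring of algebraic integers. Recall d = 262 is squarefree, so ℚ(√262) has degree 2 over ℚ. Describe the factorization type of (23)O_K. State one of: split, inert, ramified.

split

d = 262 ≡ 2 (mod 4), so O_K = ℤ[√262] and disc(K) = 4d = 1048.
23 ∤ 1048, so 23 is unramified.
(262/23) = 9^11 mod 23 = 1, giving Legendre symbol 1.
Legendre symbol 1 ⇒ 23 is split.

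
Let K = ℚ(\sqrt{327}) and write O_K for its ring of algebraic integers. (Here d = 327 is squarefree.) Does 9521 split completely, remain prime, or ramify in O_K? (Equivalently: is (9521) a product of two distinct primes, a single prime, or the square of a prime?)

remains prime (inert)

327 mod 4 = 3, hence disc K = 4·327 = 1308 and O_K = ℤ[√327].
9521 ∤ 1308, so 9521 is unramified.
(327/9521) = 327^4760 mod 9521 = 9520, giving Legendre symbol -1.
(327/9521) = -1, so 9521 is inert.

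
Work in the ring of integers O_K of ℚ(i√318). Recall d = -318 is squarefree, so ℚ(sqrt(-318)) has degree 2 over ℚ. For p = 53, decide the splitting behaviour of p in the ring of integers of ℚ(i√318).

ramified — (53) = 𝔭²

-318 mod 4 = 2, hence disc K = 4·(-318) = -1272 and O_K = ℤ[√-318].
Ramification test: 53 | -1272. The prime 53 ramifies in K.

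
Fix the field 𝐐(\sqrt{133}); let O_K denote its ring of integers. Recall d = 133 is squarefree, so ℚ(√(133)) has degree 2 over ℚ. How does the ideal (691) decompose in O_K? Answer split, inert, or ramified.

691 remains inert

d = 133 ≡ 1 (mod 4), so O_K = ℤ[(1+√133)/2] and disc(K) = d = 133.
691 ∤ 133, so 691 is unramified.
Legendre symbol by Euler's criterion: (133/691) ≡ 133^345 ≡ 690 (mod 691), i.e. (133/691) = -1.
Legendre symbol -1 ⇒ 691 is inert.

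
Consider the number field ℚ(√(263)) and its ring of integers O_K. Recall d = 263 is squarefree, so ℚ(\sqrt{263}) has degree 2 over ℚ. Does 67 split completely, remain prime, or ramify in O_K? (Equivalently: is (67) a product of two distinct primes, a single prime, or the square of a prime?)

split

d = 263 ≡ 3 (mod 4), so O_K = ℤ[√263] and disc(K) = 4d = 1052.
disc(K) = 1052 is not divisible by 67; 67 is unramified.
(263/67) = 62^33 mod 67 = 1, giving Legendre symbol 1.
d is a quadratic residue mod p, hence 67 splits in O_K.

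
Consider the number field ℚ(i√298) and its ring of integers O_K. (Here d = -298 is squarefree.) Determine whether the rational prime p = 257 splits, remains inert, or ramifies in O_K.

257 remains inert

Since -298 ≢ 1 mod 4, the ring of integers is ℤ[√-298] with discriminant 4·(-298) = -1192.
disc(K) = -1192 is not divisible by 257; 257 is unramified.
Compute (-298/257) via Euler: 216^((257-1)/2) mod 257 = 256, so (-298/257) = -1.
d is a non-residue mod p, hence 257 remains inert in O_K.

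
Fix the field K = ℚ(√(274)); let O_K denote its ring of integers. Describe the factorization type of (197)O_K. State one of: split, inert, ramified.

inert

274 mod 4 = 2, hence disc K = 4·274 = 1096 and O_K = ℤ[√274].
disc(K) = 1096 is not divisible by 197; 197 is unramified.
Compute (274/197) via Euler: 77^((197-1)/2) mod 197 = 196, so (274/197) = -1.
d is a non-residue mod p, hence 197 remains inert in O_K.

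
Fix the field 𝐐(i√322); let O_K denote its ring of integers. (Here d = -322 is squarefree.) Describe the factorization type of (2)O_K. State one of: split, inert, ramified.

ramified

Since -322 ≢ 1 mod 4, the ring of integers is ℤ[√-322] with discriminant 4·(-322) = -1288.
disc(K) = -1288 = 2·(-644), so p = 2 is ramified.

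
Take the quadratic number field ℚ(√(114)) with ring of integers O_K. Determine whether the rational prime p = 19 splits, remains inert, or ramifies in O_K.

p ramifies

114 mod 4 = 2, hence disc K = 4·114 = 456 and O_K = ℤ[√114].
disc(K) = 456 = 19·24, so p = 19 is ramified.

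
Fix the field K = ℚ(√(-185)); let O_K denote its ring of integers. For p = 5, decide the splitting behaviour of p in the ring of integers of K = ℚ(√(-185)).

ramifies in O_K

d = -185 ≡ 3 (mod 4), so O_K = ℤ[√-185] and disc(K) = 4d = -740.
disc(K) = -740 = 5·(-148), so p = 5 is ramified.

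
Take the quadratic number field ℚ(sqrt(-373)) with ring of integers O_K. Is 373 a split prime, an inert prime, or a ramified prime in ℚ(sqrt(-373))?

-373 mod 4 = 3, hence disc K = 4·(-373) = -1492 and O_K = ℤ[√-373].
373 divides disc(K) = -1492, so 373 ramifies.

ramified — (373) = 𝔭²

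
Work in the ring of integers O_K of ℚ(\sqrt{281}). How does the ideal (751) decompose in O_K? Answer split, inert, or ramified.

inert — (751) stays prime in O_K

d = 281 ≡ 1 (mod 4), so O_K = ℤ[(1+√281)/2] and disc(K) = d = 281.
disc(K) = 281 is not divisible by 751; 751 is unramified.
(281/751) = 281^375 mod 751 = 750, giving Legendre symbol -1.
(281/751) = -1, so 751 is inert.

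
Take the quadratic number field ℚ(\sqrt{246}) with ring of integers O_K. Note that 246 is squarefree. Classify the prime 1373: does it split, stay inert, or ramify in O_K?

d = 246 ≡ 2 (mod 4), so O_K = ℤ[√246] and disc(K) = 4d = 984.
Since gcd(1373, 984) = 1 the prime 1373 does not ramify.
Euler's criterion: 246^686 mod 1373 = 1. Thus (246|1373) = 1.
Legendre symbol 1 ⇒ 1373 is split.

p splits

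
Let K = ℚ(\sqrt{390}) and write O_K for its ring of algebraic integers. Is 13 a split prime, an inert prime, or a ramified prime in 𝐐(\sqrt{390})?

13 is ramified

390 mod 4 = 2, hence disc K = 4·390 = 1560 and O_K = ℤ[√390].
disc(K) = 1560 = 13·120, so p = 13 is ramified.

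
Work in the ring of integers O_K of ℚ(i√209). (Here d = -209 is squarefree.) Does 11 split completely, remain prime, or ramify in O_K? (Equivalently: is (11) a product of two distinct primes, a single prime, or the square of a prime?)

ramified — (11) = 𝔭²

Since -209 ≢ 1 mod 4, the ring of integers is ℤ[√-209] with discriminant 4·(-209) = -836.
Ramification test: 11 | -836. The prime 11 ramifies in K.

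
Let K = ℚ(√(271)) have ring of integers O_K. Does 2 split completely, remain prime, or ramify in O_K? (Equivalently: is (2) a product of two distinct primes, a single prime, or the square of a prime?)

Since 271 ≢ 1 mod 4, the ring of integers is ℤ[√271] with discriminant 4·271 = 1084.
Ramification test: 2 | 1084. The prime 2 ramifies in K.

2 is ramified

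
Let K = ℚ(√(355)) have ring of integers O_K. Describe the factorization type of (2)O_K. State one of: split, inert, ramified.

2 is ramified

Since 355 ≢ 1 mod 4, the ring of integers is ℤ[√355] with discriminant 4·355 = 1420.
Ramification test: 2 | 1420. The prime 2 ramifies in K.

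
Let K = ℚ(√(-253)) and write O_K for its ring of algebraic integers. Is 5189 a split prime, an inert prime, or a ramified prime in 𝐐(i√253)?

5189 splits in O_K

-253 mod 4 = 3, hence disc K = 4·(-253) = -1012 and O_K = ℤ[√-253].
disc(K) = -1012 is not divisible by 5189; 5189 is unramified.
(-253/5189) = 4936^2594 mod 5189 = 1, giving Legendre symbol 1.
(-253/5189) = 1, so 5189 splits.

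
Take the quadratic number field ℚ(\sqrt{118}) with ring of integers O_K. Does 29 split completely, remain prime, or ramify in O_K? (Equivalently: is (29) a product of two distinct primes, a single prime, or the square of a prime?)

inert — (29) stays prime in O_K

Since 118 ≢ 1 mod 4, the ring of integers is ℤ[√118] with discriminant 4·118 = 472.
29 ∤ 472, so 29 is unramified.
(118/29) = 2^14 mod 29 = 28, giving Legendre symbol -1.
d is a non-residue mod p, hence 29 remains inert in O_K.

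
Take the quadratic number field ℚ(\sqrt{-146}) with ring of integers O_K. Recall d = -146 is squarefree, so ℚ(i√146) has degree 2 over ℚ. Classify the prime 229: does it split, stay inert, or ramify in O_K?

splits completely

Since -146 ≢ 1 mod 4, the ring of integers is ℤ[√-146] with discriminant 4·(-146) = -584.
disc(K) = -584 is not divisible by 229; 229 is unramified.
(-146/229) = 83^114 mod 229 = 1, giving Legendre symbol 1.
d is a quadratic residue mod p, hence 229 splits in O_K.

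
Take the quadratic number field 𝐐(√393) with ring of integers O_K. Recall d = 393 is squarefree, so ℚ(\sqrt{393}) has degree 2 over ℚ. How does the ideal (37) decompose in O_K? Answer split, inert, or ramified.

inert

d = 393 ≡ 1 (mod 4), so O_K = ℤ[(1+√393)/2] and disc(K) = d = 393.
Since gcd(37, 393) = 1 the prime 37 does not ramify.
Legendre symbol by Euler's criterion: (393/37) ≡ 393^18 ≡ 36 (mod 37), i.e. (393/37) = -1.
(393/37) = -1, so 37 is inert.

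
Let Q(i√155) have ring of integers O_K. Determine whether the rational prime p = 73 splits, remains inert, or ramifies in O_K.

d = -155 ≡ 1 (mod 4), so O_K = ℤ[(1+√-155)/2] and disc(K) = d = -155.
Since gcd(73, -155) = 1 the prime 73 does not ramify.
Legendre symbol by Euler's criterion: (-155/73) ≡ (-155)^36 ≡ 1 (mod 73), i.e. (-155/73) = 1.
(-155/73) = 1, so 73 splits.

split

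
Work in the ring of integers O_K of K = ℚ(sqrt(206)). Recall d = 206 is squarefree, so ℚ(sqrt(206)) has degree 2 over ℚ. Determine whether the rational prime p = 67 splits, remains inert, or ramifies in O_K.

Since 206 ≢ 1 mod 4, the ring of integers is ℤ[√206] with discriminant 4·206 = 824.
disc(K) = 824 is not divisible by 67; 67 is unramified.
Legendre symbol by Euler's criterion: (206/67) ≡ 206^33 ≡ 66 (mod 67), i.e. (206/67) = -1.
Legendre symbol -1 ⇒ 67 is inert.

p is inert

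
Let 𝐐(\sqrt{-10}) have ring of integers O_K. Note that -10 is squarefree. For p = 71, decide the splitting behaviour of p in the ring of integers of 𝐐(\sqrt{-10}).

p is inert

d = -10 ≡ 2 (mod 4), so O_K = ℤ[√-10] and disc(K) = 4d = -40.
71 ∤ -40, so 71 is unramified.
Compute (-10/71) via Euler: 61^((71-1)/2) mod 71 = 70, so (-10/71) = -1.
(-10/71) = -1, so 71 is inert.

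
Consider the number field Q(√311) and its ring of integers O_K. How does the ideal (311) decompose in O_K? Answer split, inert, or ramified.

d = 311 ≡ 3 (mod 4), so O_K = ℤ[√311] and disc(K) = 4d = 1244.
Ramification test: 311 | 1244. The prime 311 ramifies in K.

ramified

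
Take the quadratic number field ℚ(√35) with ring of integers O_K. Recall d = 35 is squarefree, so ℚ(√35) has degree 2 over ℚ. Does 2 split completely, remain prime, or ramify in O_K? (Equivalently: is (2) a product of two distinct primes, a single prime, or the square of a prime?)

Since 35 ≢ 1 mod 4, the ring of integers is ℤ[√35] with discriminant 4·35 = 140.
Ramification test: 2 | 140. The prime 2 ramifies in K.

ramified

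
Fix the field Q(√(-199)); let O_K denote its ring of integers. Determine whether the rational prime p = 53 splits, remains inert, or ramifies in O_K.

Since -199 ≡ 1 mod 4, the ring of integers is ℤ[(1+√-199)/2] with discriminant -199.
disc(K) = -199 is not divisible by 53; 53 is unramified.
(-199/53) = 13^26 mod 53 = 1, giving Legendre symbol 1.
Legendre symbol 1 ⇒ 53 is split.

53 splits in O_K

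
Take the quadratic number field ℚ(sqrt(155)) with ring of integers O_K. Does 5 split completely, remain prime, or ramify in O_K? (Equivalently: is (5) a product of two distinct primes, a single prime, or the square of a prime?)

155 mod 4 = 3, hence disc K = 4·155 = 620 and O_K = ℤ[√155].
Ramification test: 5 | 620. The prime 5 ramifies in K.

p ramifies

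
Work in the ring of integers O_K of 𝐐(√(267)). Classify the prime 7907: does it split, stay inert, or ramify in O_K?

Since 267 ≢ 1 mod 4, the ring of integers is ℤ[√267] with discriminant 4·267 = 1068.
Since gcd(7907, 1068) = 1 the prime 7907 does not ramify.
Legendre symbol by Euler's criterion: (267/7907) ≡ 267^3953 ≡ 7906 (mod 7907), i.e. (267/7907) = -1.
Legendre symbol -1 ⇒ 7907 is inert.

p is inert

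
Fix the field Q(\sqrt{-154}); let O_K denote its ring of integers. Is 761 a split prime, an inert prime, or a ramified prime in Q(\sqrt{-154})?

splits completely

-154 mod 4 = 2, hence disc K = 4·(-154) = -616 and O_K = ℤ[√-154].
761 ∤ -616, so 761 is unramified.
Legendre symbol by Euler's criterion: (-154/761) ≡ (-154)^380 ≡ 1 (mod 761), i.e. (-154/761) = 1.
(-154/761) = 1, so 761 splits.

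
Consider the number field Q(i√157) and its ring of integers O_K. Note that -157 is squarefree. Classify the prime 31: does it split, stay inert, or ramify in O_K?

Since -157 ≢ 1 mod 4, the ring of integers is ℤ[√-157] with discriminant 4·(-157) = -628.
Since gcd(31, -628) = 1 the prime 31 does not ramify.
Compute (-157/31) via Euler: 29^((31-1)/2) mod 31 = 30, so (-157/31) = -1.
Legendre symbol -1 ⇒ 31 is inert.

remains prime (inert)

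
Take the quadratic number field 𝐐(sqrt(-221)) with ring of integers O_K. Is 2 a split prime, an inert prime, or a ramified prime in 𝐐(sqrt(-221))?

-221 mod 4 = 3, hence disc K = 4·(-221) = -884 and O_K = ℤ[√-221].
disc(K) = -884 = 2·(-442), so p = 2 is ramified.

ramifies in O_K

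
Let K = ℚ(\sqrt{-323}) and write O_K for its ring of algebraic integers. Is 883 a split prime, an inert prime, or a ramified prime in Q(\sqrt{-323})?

splits completely

Since -323 ≡ 1 mod 4, the ring of integers is ℤ[(1+√-323)/2] with discriminant -323.
Since gcd(883, -323) = 1 the prime 883 does not ramify.
Compute (-323/883) via Euler: 560^((883-1)/2) mod 883 = 1, so (-323/883) = 1.
(-323/883) = 1, so 883 splits.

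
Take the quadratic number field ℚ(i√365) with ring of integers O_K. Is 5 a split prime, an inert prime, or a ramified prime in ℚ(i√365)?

p ramifies

-365 mod 4 = 3, hence disc K = 4·(-365) = -1460 and O_K = ℤ[√-365].
disc(K) = -1460 = 5·(-292), so p = 5 is ramified.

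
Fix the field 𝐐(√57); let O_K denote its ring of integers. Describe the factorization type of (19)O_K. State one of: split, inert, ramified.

19 is ramified

57 mod 4 = 1, hence disc K = 57 and O_K = ℤ[(1+√57)/2].
19 divides disc(K) = 57, so 19 ramifies.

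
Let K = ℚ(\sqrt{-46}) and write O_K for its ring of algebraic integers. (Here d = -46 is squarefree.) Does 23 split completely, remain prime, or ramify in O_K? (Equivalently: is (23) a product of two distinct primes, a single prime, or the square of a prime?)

ramifies in O_K

d = -46 ≡ 2 (mod 4), so O_K = ℤ[√-46] and disc(K) = 4d = -184.
23 divides disc(K) = -184, so 23 ramifies.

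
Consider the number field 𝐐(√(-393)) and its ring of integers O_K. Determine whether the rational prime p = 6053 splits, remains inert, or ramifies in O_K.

inert

Since -393 ≢ 1 mod 4, the ring of integers is ℤ[√-393] with discriminant 4·(-393) = -1572.
Since gcd(6053, -1572) = 1 the prime 6053 does not ramify.
(-393/6053) = 5660^3026 mod 6053 = 6052, giving Legendre symbol -1.
Legendre symbol -1 ⇒ 6053 is inert.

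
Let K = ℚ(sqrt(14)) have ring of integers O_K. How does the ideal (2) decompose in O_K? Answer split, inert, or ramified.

d = 14 ≡ 2 (mod 4), so O_K = ℤ[√14] and disc(K) = 4d = 56.
2 divides disc(K) = 56, so 2 ramifies.

p ramifies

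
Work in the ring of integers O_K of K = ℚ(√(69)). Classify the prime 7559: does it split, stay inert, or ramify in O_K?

d = 69 ≡ 1 (mod 4), so O_K = ℤ[(1+√69)/2] and disc(K) = d = 69.
Since gcd(7559, 69) = 1 the prime 7559 does not ramify.
Legendre symbol by Euler's criterion: (69/7559) ≡ 69^3779 ≡ 1 (mod 7559), i.e. (69/7559) = 1.
(69/7559) = 1, so 7559 splits.

p splits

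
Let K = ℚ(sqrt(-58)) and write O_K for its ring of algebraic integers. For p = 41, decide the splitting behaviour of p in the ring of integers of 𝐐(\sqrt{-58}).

Since -58 ≢ 1 mod 4, the ring of integers is ℤ[√-58] with discriminant 4·(-58) = -232.
41 ∤ -232, so 41 is unramified.
Compute (-58/41) via Euler: 24^((41-1)/2) mod 41 = 40, so (-58/41) = -1.
(-58/41) = -1, so 41 is inert.

remains prime (inert)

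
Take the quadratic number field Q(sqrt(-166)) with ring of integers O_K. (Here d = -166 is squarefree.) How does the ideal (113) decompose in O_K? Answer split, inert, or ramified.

p splits

Since -166 ≢ 1 mod 4, the ring of integers is ℤ[√-166] with discriminant 4·(-166) = -664.
disc(K) = -664 is not divisible by 113; 113 is unramified.
Legendre symbol by Euler's criterion: (-166/113) ≡ (-166)^56 ≡ 1 (mod 113), i.e. (-166/113) = 1.
Legendre symbol 1 ⇒ 113 is split.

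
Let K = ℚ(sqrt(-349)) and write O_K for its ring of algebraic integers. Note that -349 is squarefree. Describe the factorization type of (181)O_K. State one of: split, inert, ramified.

split

Since -349 ≢ 1 mod 4, the ring of integers is ℤ[√-349] with discriminant 4·(-349) = -1396.
disc(K) = -1396 is not divisible by 181; 181 is unramified.
(-349/181) = 13^90 mod 181 = 1, giving Legendre symbol 1.
Legendre symbol 1 ⇒ 181 is split.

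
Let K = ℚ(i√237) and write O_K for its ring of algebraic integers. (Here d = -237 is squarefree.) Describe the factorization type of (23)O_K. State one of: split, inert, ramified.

d = -237 ≡ 3 (mod 4), so O_K = ℤ[√-237] and disc(K) = 4d = -948.
Since gcd(23, -948) = 1 the prime 23 does not ramify.
Euler's criterion: (-237)^11 mod 23 = 1. Thus (-237|23) = 1.
(-237/23) = 1, so 23 splits.

23 splits in O_K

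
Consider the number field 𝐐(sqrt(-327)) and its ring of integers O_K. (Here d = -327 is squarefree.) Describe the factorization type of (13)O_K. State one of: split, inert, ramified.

remains prime (inert)

Since -327 ≡ 1 mod 4, the ring of integers is ℤ[(1+√-327)/2] with discriminant -327.
13 ∤ -327, so 13 is unramified.
Euler's criterion: (-327)^6 mod 13 = 12. Thus (-327|13) = -1.
(-327/13) = -1, so 13 is inert.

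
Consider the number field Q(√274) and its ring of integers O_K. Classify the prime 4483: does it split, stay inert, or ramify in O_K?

4483 remains inert

d = 274 ≡ 2 (mod 4), so O_K = ℤ[√274] and disc(K) = 4d = 1096.
disc(K) = 1096 is not divisible by 4483; 4483 is unramified.
Legendre symbol by Euler's criterion: (274/4483) ≡ 274^2241 ≡ 4482 (mod 4483), i.e. (274/4483) = -1.
(274/4483) = -1, so 4483 is inert.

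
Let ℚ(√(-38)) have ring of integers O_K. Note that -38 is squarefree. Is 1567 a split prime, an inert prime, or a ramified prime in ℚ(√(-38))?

split — (1567) = 𝔭₁𝔭₂ with 𝔭₁ ≠ 𝔭₂

d = -38 ≡ 2 (mod 4), so O_K = ℤ[√-38] and disc(K) = 4d = -152.
1567 ∤ -152, so 1567 is unramified.
Legendre symbol by Euler's criterion: (-38/1567) ≡ (-38)^783 ≡ 1 (mod 1567), i.e. (-38/1567) = 1.
(-38/1567) = 1, so 1567 splits.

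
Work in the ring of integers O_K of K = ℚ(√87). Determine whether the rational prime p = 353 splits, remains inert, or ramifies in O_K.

inert

87 mod 4 = 3, hence disc K = 4·87 = 348 and O_K = ℤ[√87].
disc(K) = 348 is not divisible by 353; 353 is unramified.
Compute (87/353) via Euler: 87^((353-1)/2) mod 353 = 352, so (87/353) = -1.
d is a non-residue mod p, hence 353 remains inert in O_K.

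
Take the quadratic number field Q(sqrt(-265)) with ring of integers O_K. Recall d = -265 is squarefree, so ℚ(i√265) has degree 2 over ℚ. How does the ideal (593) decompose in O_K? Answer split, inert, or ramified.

remains prime (inert)

d = -265 ≡ 3 (mod 4), so O_K = ℤ[√-265] and disc(K) = 4d = -1060.
Since gcd(593, -1060) = 1 the prime 593 does not ramify.
Legendre symbol by Euler's criterion: (-265/593) ≡ (-265)^296 ≡ 592 (mod 593), i.e. (-265/593) = -1.
Legendre symbol -1 ⇒ 593 is inert.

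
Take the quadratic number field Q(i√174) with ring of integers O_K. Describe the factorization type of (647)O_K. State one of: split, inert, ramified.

inert

d = -174 ≡ 2 (mod 4), so O_K = ℤ[√-174] and disc(K) = 4d = -696.
Since gcd(647, -696) = 1 the prime 647 does not ramify.
(-174/647) = 473^323 mod 647 = 646, giving Legendre symbol -1.
Legendre symbol -1 ⇒ 647 is inert.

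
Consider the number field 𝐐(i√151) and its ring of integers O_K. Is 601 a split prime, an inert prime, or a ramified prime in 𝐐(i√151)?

split — (601) = 𝔭₁𝔭₂ with 𝔭₁ ≠ 𝔭₂

d = -151 ≡ 1 (mod 4), so O_K = ℤ[(1+√-151)/2] and disc(K) = d = -151.
Since gcd(601, -151) = 1 the prime 601 does not ramify.
Euler's criterion: (-151)^300 mod 601 = 1. Thus (-151|601) = 1.
(-151/601) = 1, so 601 splits.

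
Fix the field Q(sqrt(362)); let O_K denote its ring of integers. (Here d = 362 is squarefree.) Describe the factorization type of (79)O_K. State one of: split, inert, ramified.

d = 362 ≡ 2 (mod 4), so O_K = ℤ[√362] and disc(K) = 4d = 1448.
disc(K) = 1448 is not divisible by 79; 79 is unramified.
Compute (362/79) via Euler: 46^((79-1)/2) mod 79 = 1, so (362/79) = 1.
Legendre symbol 1 ⇒ 79 is split.

79 splits in O_K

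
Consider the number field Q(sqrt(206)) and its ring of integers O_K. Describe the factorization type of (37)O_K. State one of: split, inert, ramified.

p splits

206 mod 4 = 2, hence disc K = 4·206 = 824 and O_K = ℤ[√206].
disc(K) = 824 is not divisible by 37; 37 is unramified.
Legendre symbol by Euler's criterion: (206/37) ≡ 206^18 ≡ 1 (mod 37), i.e. (206/37) = 1.
(206/37) = 1, so 37 splits.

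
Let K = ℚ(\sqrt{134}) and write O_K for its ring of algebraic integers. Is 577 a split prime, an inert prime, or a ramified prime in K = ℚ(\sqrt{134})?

d = 134 ≡ 2 (mod 4), so O_K = ℤ[√134] and disc(K) = 4d = 536.
577 ∤ 536, so 577 is unramified.
(134/577) = 134^288 mod 577 = 576, giving Legendre symbol -1.
d is a non-residue mod p, hence 577 remains inert in O_K.

inert — (577) stays prime in O_K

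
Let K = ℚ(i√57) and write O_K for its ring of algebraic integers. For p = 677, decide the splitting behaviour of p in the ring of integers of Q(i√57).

-57 mod 4 = 3, hence disc K = 4·(-57) = -228 and O_K = ℤ[√-57].
677 ∤ -228, so 677 is unramified.
Legendre symbol by Euler's criterion: (-57/677) ≡ (-57)^338 ≡ 1 (mod 677), i.e. (-57/677) = 1.
Legendre symbol 1 ⇒ 677 is split.

677 splits in O_K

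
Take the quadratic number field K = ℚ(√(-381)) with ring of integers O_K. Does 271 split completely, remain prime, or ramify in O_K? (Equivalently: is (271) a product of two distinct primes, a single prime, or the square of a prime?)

-381 mod 4 = 3, hence disc K = 4·(-381) = -1524 and O_K = ℤ[√-381].
disc(K) = -1524 is not divisible by 271; 271 is unramified.
Euler's criterion: (-381)^135 mod 271 = 270. Thus (-381|271) = -1.
(-381/271) = -1, so 271 is inert.

remains prime (inert)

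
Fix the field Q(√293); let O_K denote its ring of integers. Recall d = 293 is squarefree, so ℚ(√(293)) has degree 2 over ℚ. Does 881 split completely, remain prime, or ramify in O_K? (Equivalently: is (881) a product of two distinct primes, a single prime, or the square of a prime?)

293 mod 4 = 1, hence disc K = 293 and O_K = ℤ[(1+√293)/2].
Since gcd(881, 293) = 1 the prime 881 does not ramify.
(293/881) = 293^440 mod 881 = 880, giving Legendre symbol -1.
(293/881) = -1, so 881 is inert.

inert — (881) stays prime in O_K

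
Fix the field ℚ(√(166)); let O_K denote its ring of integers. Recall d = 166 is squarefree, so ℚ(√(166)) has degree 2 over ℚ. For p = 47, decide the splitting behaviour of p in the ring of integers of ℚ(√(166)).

47 splits in O_K

Since 166 ≢ 1 mod 4, the ring of integers is ℤ[√166] with discriminant 4·166 = 664.
Since gcd(47, 664) = 1 the prime 47 does not ramify.
Compute (166/47) via Euler: 25^((47-1)/2) mod 47 = 1, so (166/47) = 1.
d is a quadratic residue mod p, hence 47 splits in O_K.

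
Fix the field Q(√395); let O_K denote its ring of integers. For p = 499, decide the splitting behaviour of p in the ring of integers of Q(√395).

remains prime (inert)

Since 395 ≢ 1 mod 4, the ring of integers is ℤ[√395] with discriminant 4·395 = 1580.
499 ∤ 1580, so 499 is unramified.
Euler's criterion: 395^249 mod 499 = 498. Thus (395|499) = -1.
(395/499) = -1, so 499 is inert.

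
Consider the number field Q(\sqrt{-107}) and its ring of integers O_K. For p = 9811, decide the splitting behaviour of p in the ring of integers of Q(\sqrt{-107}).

p is inert

Since -107 ≡ 1 mod 4, the ring of integers is ℤ[(1+√-107)/2] with discriminant -107.
9811 ∤ -107, so 9811 is unramified.
Euler's criterion: (-107)^4905 mod 9811 = 9810. Thus (-107|9811) = -1.
Legendre symbol -1 ⇒ 9811 is inert.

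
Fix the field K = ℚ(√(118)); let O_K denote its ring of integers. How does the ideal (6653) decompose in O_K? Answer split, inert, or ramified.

inert — (6653) stays prime in O_K

118 mod 4 = 2, hence disc K = 4·118 = 472 and O_K = ℤ[√118].
disc(K) = 472 is not divisible by 6653; 6653 is unramified.
Legendre symbol by Euler's criterion: (118/6653) ≡ 118^3326 ≡ 6652 (mod 6653), i.e. (118/6653) = -1.
d is a non-residue mod p, hence 6653 remains inert in O_K.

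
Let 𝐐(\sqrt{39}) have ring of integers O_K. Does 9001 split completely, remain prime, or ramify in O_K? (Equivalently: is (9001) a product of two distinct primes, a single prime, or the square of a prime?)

d = 39 ≡ 3 (mod 4), so O_K = ℤ[√39] and disc(K) = 4d = 156.
disc(K) = 156 is not divisible by 9001; 9001 is unramified.
Compute (39/9001) via Euler: 39^((9001-1)/2) mod 9001 = 9000, so (39/9001) = -1.
d is a non-residue mod p, hence 9001 remains inert in O_K.

p is inert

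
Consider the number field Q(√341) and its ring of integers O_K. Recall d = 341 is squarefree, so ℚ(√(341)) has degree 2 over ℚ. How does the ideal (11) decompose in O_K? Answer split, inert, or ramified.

11 is ramified

Since 341 ≡ 1 mod 4, the ring of integers is ℤ[(1+√341)/2] with discriminant 341.
Ramification test: 11 | 341. The prime 11 ramifies in K.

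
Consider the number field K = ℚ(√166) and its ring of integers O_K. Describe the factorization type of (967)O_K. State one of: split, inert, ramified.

166 mod 4 = 2, hence disc K = 4·166 = 664 and O_K = ℤ[√166].
967 ∤ 664, so 967 is unramified.
Compute (166/967) via Euler: 166^((967-1)/2) mod 967 = 1, so (166/967) = 1.
(166/967) = 1, so 967 splits.

split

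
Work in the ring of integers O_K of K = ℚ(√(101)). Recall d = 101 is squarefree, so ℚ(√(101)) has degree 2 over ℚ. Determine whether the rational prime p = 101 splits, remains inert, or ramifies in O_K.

d = 101 ≡ 1 (mod 4), so O_K = ℤ[(1+√101)/2] and disc(K) = d = 101.
101 divides disc(K) = 101, so 101 ramifies.

ramified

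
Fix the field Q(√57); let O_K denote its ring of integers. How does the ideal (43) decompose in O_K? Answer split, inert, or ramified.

p splits

57 mod 4 = 1, hence disc K = 57 and O_K = ℤ[(1+√57)/2].
disc(K) = 57 is not divisible by 43; 43 is unramified.
Legendre symbol by Euler's criterion: (57/43) ≡ 57^21 ≡ 1 (mod 43), i.e. (57/43) = 1.
Legendre symbol 1 ⇒ 43 is split.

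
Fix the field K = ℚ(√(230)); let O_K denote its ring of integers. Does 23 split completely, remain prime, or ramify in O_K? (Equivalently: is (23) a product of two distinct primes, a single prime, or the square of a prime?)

d = 230 ≡ 2 (mod 4), so O_K = ℤ[√230] and disc(K) = 4d = 920.
Ramification test: 23 | 920. The prime 23 ramifies in K.

23 is ramified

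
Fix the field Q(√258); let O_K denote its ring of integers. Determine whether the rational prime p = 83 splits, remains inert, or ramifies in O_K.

d = 258 ≡ 2 (mod 4), so O_K = ℤ[√258] and disc(K) = 4d = 1032.
disc(K) = 1032 is not divisible by 83; 83 is unramified.
Euler's criterion: 258^41 mod 83 = 1. Thus (258|83) = 1.
d is a quadratic residue mod p, hence 83 splits in O_K.

83 splits in O_K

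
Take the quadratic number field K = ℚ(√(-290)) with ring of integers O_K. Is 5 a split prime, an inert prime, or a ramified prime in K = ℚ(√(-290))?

Since -290 ≢ 1 mod 4, the ring of integers is ℤ[√-290] with discriminant 4·(-290) = -1160.
disc(K) = -1160 = 5·(-232), so p = 5 is ramified.

p ramifies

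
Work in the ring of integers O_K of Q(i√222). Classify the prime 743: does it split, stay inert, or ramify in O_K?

remains prime (inert)

d = -222 ≡ 2 (mod 4), so O_K = ℤ[√-222] and disc(K) = 4d = -888.
743 ∤ -888, so 743 is unramified.
Euler's criterion: (-222)^371 mod 743 = 742. Thus (-222|743) = -1.
Legendre symbol -1 ⇒ 743 is inert.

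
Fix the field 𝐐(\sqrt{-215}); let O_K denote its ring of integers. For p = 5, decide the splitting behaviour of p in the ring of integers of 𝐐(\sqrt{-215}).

Since -215 ≡ 1 mod 4, the ring of integers is ℤ[(1+√-215)/2] with discriminant -215.
5 divides disc(K) = -215, so 5 ramifies.

ramified — (5) = 𝔭²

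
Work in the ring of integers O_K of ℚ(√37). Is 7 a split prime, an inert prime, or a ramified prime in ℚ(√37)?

37 mod 4 = 1, hence disc K = 37 and O_K = ℤ[(1+√37)/2].
7 ∤ 37, so 7 is unramified.
Legendre symbol by Euler's criterion: (37/7) ≡ 37^3 ≡ 1 (mod 7), i.e. (37/7) = 1.
Legendre symbol 1 ⇒ 7 is split.

p splits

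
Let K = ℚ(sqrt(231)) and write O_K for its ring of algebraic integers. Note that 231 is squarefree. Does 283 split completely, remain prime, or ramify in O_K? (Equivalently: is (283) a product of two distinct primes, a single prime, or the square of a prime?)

283 remains inert

d = 231 ≡ 3 (mod 4), so O_K = ℤ[√231] and disc(K) = 4d = 924.
283 ∤ 924, so 283 is unramified.
(231/283) = 231^141 mod 283 = 282, giving Legendre symbol -1.
d is a non-residue mod p, hence 283 remains inert in O_K.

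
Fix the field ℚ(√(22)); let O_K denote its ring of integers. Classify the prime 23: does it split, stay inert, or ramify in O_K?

inert — (23) stays prime in O_K

22 mod 4 = 2, hence disc K = 4·22 = 88 and O_K = ℤ[√22].
Since gcd(23, 88) = 1 the prime 23 does not ramify.
Compute (22/23) via Euler: 22^((23-1)/2) mod 23 = 22, so (22/23) = -1.
d is a non-residue mod p, hence 23 remains inert in O_K.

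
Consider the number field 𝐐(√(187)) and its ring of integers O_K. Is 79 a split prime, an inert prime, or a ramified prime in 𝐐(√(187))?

187 mod 4 = 3, hence disc K = 4·187 = 748 and O_K = ℤ[√187].
79 ∤ 748, so 79 is unramified.
Legendre symbol by Euler's criterion: (187/79) ≡ 187^39 ≡ 78 (mod 79), i.e. (187/79) = -1.
d is a non-residue mod p, hence 79 remains inert in O_K.

inert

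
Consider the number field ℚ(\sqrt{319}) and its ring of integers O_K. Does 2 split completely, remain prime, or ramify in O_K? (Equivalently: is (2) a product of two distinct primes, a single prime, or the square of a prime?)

ramified

319 mod 4 = 3, hence disc K = 4·319 = 1276 and O_K = ℤ[√319].
2 divides disc(K) = 1276, so 2 ramifies.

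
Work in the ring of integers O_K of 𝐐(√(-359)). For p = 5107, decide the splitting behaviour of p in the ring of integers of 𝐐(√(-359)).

-359 mod 4 = 1, hence disc K = -359 and O_K = ℤ[(1+√-359)/2].
5107 ∤ -359, so 5107 is unramified.
Legendre symbol by Euler's criterion: (-359/5107) ≡ (-359)^2553 ≡ 1 (mod 5107), i.e. (-359/5107) = 1.
(-359/5107) = 1, so 5107 splits.

split — (5107) = 𝔭₁𝔭₂ with 𝔭₁ ≠ 𝔭₂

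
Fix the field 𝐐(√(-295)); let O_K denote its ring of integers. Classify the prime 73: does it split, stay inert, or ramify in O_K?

d = -295 ≡ 1 (mod 4), so O_K = ℤ[(1+√-295)/2] and disc(K) = d = -295.
disc(K) = -295 is not divisible by 73; 73 is unramified.
Legendre symbol by Euler's criterion: (-295/73) ≡ (-295)^36 ≡ 1 (mod 73), i.e. (-295/73) = 1.
(-295/73) = 1, so 73 splits.

split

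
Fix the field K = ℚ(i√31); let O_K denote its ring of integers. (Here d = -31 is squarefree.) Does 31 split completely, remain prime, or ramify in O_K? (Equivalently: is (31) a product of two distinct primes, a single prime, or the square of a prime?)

31 is ramified

-31 mod 4 = 1, hence disc K = -31 and O_K = ℤ[(1+√-31)/2].
disc(K) = -31 = 31·(-1), so p = 31 is ramified.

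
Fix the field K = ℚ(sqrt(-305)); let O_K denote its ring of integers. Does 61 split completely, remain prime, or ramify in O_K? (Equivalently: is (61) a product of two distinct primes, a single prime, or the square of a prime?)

ramified — (61) = 𝔭²

-305 mod 4 = 3, hence disc K = 4·(-305) = -1220 and O_K = ℤ[√-305].
61 divides disc(K) = -1220, so 61 ramifies.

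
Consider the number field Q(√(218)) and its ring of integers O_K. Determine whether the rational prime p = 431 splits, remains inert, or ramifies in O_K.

Since 218 ≢ 1 mod 4, the ring of integers is ℤ[√218] with discriminant 4·218 = 872.
431 ∤ 872, so 431 is unramified.
Euler's criterion: 218^215 mod 431 = 1. Thus (218|431) = 1.
(218/431) = 1, so 431 splits.

splits completely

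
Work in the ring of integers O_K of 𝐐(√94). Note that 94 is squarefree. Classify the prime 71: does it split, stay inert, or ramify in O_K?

Since 94 ≢ 1 mod 4, the ring of integers is ℤ[√94] with discriminant 4·94 = 376.
71 ∤ 376, so 71 is unramified.
Legendre symbol by Euler's criterion: (94/71) ≡ 94^35 ≡ 70 (mod 71), i.e. (94/71) = -1.
d is a non-residue mod p, hence 71 remains inert in O_K.

inert — (71) stays prime in O_K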